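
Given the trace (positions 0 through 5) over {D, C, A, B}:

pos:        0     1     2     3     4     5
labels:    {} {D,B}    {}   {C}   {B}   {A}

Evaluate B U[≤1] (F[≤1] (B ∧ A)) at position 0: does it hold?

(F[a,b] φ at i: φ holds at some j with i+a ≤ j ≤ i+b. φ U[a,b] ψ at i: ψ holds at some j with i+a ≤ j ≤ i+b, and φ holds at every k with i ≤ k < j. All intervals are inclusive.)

Need some j in [0,1] with F[≤1] (B ∧ A), and B at every k in [0,j-1].
  j=0: F[≤1] (B ∧ A) — fails (none in [0,1]).
  j=1: F[≤1] (B ∧ A) — fails (none in [1,2]).
No j in the window works → until fails.

Does not hold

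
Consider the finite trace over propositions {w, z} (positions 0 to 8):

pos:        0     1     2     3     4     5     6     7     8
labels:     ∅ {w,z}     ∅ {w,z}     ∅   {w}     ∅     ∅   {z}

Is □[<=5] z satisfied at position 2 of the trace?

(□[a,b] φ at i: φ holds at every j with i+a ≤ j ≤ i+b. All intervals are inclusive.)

Check z at every j in [2,7]:
  j=2: false
  j=3: true
  j=4: false
  j=5: false
  j=6: false
  j=7: false
Fails at j=2 → formula fails.

No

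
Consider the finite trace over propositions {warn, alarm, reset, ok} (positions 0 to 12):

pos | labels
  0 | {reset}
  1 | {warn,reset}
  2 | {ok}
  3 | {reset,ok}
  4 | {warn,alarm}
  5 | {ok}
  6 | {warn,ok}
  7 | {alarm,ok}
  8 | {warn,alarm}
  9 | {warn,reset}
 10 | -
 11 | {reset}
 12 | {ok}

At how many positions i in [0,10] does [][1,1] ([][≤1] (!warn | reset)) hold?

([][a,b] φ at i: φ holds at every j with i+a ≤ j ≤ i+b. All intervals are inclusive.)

5

Evaluate at each i in [0,10]:
  i=0: ✓ (all of [1,1])
  i=1: ✓ (all of [2,2])
  i=2: ✗ (fails at j=3)
  i=3: ✗ (fails at j=4)
  i=4: ✗ (fails at j=5)
  i=5: ✗ (fails at j=6)
  i=6: ✗ (fails at j=7)
  i=7: ✗ (fails at j=8)
  i=8: ✓ (all of [9,9])
  i=9: ✓ (all of [10,10])
  i=10: ✓ (all of [11,11])
Positions where it holds: {0, 1, 8, 9, 10} → 5.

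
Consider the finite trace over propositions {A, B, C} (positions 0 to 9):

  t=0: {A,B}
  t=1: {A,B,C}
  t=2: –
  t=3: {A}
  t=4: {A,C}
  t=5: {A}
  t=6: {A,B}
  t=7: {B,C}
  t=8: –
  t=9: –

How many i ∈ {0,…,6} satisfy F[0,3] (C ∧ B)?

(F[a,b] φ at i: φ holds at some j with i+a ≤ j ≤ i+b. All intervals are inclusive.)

Evaluate at each i in [0,6]:
  i=0: ✓ (witness j=1)
  i=1: ✓ (witness j=1)
  i=2: ✗ (none in [2,5])
  i=3: ✗ (none in [3,6])
  i=4: ✓ (witness j=7)
  i=5: ✓ (witness j=7)
  i=6: ✓ (witness j=7)
Positions where it holds: {0, 1, 4, 5, 6} → 5.

5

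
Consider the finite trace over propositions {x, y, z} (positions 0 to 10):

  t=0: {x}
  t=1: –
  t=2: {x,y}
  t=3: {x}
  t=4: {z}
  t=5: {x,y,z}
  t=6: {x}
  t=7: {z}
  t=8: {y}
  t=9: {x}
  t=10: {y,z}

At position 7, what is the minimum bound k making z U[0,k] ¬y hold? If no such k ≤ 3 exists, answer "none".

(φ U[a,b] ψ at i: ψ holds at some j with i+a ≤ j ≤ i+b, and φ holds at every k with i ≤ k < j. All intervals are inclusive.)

0

Need earliest j ≥ 7 with ¬y, and z at every k in [7,j-1].
  j=7: rhs holds (empty prefix). k = 0.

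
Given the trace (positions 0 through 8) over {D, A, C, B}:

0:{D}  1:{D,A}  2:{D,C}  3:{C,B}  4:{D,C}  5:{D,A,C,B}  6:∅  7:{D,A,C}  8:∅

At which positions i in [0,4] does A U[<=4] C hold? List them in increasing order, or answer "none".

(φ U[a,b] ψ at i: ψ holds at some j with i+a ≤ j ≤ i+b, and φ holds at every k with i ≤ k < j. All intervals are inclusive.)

1, 2, 3, 4

Evaluate at each i in [0,4]:
  i=0: ✗ (lhs fails at k=0 before rhs at j=2)
  i=1: ✓ (rhs at j=2; lhs holds on [1,1])
  i=2: ✓ (rhs at j=2)
  i=3: ✓ (rhs at j=3)
  i=4: ✓ (rhs at j=4)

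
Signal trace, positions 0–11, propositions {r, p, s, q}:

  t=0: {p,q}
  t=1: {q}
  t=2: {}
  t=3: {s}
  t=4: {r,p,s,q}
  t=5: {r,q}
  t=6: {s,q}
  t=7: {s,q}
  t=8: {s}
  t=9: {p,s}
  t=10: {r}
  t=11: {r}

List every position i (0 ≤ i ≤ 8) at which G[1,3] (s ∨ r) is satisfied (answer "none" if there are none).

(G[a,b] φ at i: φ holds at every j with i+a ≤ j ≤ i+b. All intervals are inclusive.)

2, 3, 4, 5, 6, 7, 8

Evaluate at each i in [0,8]:
  i=0: ✗ (fails at j=1)
  i=1: ✗ (fails at j=2)
  i=2: ✓ (all of [3,5])
  i=3: ✓ (all of [4,6])
  i=4: ✓ (all of [5,7])
  i=5: ✓ (all of [6,8])
  i=6: ✓ (all of [7,9])
  i=7: ✓ (all of [8,10])
  i=8: ✓ (all of [9,11])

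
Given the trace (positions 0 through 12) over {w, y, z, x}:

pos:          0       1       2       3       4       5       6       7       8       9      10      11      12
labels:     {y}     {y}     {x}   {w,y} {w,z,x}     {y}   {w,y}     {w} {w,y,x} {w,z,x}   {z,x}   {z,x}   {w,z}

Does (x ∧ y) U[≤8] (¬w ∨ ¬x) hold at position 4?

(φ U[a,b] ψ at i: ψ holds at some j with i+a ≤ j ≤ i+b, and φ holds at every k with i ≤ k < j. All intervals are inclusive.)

Need some j in [4,12] with (¬w ∨ ¬x), and (x ∧ y) at every k in [4,j-1].
  j=4: (¬w ∨ ¬x) false.
  j=5: (¬w ∨ ¬x) holds, but (x ∧ y) fails at k=4 → not this j.
  j=6: (¬w ∨ ¬x) holds, but (x ∧ y) fails at k=4 → not this j.
  j=7: (¬w ∨ ¬x) holds, but (x ∧ y) fails at k=4 → not this j.
  j=8: (¬w ∨ ¬x) false.
  j=9: (¬w ∨ ¬x) false.
  j=10: (¬w ∨ ¬x) holds, but (x ∧ y) fails at k=4 → not this j.
  j=11: (¬w ∨ ¬x) holds, but (x ∧ y) fails at k=4 → not this j.
  j=12: (¬w ∨ ¬x) holds, but (x ∧ y) fails at k=4 → not this j.
No j in the window works → until fails.

False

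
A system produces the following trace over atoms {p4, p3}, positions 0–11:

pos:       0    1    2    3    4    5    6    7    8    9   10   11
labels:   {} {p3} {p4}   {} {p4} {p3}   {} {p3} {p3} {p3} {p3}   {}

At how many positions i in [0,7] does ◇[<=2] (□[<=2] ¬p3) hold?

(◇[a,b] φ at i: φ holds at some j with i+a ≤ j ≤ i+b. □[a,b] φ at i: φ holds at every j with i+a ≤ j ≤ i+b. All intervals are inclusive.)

Evaluate at each i in [0,7]:
  i=0: ✓ (witness j=2)
  i=1: ✓ (witness j=2)
  i=2: ✓ (witness j=2)
  i=3: ✗ (none in [3,5])
  i=4: ✗ (none in [4,6])
  i=5: ✗ (none in [5,7])
  i=6: ✗ (none in [6,8])
  i=7: ✗ (none in [7,9])
Positions where it holds: {0, 1, 2} → 3.

3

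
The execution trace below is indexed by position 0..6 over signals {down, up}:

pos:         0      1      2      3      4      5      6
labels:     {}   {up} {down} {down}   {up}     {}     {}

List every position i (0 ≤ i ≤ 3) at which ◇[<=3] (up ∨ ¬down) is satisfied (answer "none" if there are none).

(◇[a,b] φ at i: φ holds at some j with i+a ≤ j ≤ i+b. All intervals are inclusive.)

0, 1, 2, 3

Evaluate at each i in [0,3]:
  i=0: ✓ (witness j=0)
  i=1: ✓ (witness j=1)
  i=2: ✓ (witness j=4)
  i=3: ✓ (witness j=4)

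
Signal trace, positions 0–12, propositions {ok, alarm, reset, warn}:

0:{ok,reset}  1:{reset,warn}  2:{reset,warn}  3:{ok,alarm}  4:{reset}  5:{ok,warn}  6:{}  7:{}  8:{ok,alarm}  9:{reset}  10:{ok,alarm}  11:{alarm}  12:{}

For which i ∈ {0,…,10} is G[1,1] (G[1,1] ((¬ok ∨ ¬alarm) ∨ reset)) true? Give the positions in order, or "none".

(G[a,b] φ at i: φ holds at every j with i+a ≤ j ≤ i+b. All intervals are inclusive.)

0, 2, 3, 4, 5, 7, 9, 10

Evaluate at each i in [0,10]:
  i=0: ✓ (all of [1,1])
  i=1: ✗ (fails at j=2)
  i=2: ✓ (all of [3,3])
  i=3: ✓ (all of [4,4])
  i=4: ✓ (all of [5,5])
  i=5: ✓ (all of [6,6])
  i=6: ✗ (fails at j=7)
  i=7: ✓ (all of [8,8])
  i=8: ✗ (fails at j=9)
  i=9: ✓ (all of [10,10])
  i=10: ✓ (all of [11,11])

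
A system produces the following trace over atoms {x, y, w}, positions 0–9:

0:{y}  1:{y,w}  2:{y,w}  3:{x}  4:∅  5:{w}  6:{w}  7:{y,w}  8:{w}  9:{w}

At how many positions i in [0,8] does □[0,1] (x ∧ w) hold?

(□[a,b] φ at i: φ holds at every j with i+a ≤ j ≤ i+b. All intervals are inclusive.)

Evaluate at each i in [0,8]:
  i=0: ✗ (fails at j=0)
  i=1: ✗ (fails at j=1)
  i=2: ✗ (fails at j=2)
  i=3: ✗ (fails at j=3)
  i=4: ✗ (fails at j=4)
  i=5: ✗ (fails at j=5)
  i=6: ✗ (fails at j=6)
  i=7: ✗ (fails at j=7)
  i=8: ✗ (fails at j=8)
Positions where it holds: {} → 0.

0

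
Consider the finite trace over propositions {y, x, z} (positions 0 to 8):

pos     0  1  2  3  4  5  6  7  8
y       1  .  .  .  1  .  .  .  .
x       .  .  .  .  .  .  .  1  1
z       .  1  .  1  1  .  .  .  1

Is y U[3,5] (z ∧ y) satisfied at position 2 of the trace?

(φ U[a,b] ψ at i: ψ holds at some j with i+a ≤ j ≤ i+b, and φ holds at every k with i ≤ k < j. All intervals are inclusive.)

Need some j in [5,7] with (z ∧ y), and y at every k in [2,j-1].
  j=5: (z ∧ y) false.
  j=6: (z ∧ y) false.
  j=7: (z ∧ y) false.
No j in the window works → until fails.

Does not hold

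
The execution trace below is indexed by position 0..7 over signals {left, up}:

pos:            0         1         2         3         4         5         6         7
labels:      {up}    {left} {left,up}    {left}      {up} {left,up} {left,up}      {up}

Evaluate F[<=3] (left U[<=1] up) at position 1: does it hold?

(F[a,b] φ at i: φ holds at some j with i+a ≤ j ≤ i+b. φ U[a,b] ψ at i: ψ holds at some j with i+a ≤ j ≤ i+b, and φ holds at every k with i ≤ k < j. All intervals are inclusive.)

Check (left U[<=1] up) at each j in [1,4]:
  j=1: holds
  j=2: holds
  j=3: holds
  j=4: holds
Found at j=1 → formula holds.

Yes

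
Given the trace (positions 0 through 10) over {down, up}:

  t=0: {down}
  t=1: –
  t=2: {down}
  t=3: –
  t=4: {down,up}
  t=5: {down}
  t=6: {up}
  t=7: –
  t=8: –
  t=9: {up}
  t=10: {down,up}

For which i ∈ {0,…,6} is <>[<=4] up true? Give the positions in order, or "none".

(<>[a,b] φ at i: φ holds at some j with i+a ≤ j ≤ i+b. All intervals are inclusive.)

0, 1, 2, 3, 4, 5, 6

Evaluate at each i in [0,6]:
  i=0: ✓ (witness j=4)
  i=1: ✓ (witness j=4)
  i=2: ✓ (witness j=4)
  i=3: ✓ (witness j=4)
  i=4: ✓ (witness j=4)
  i=5: ✓ (witness j=6)
  i=6: ✓ (witness j=6)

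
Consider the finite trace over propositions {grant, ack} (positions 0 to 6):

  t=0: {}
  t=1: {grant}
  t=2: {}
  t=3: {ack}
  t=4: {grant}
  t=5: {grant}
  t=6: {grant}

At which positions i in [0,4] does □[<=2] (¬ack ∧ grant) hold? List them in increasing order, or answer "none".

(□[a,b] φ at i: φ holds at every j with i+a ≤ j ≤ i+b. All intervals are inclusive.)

4

Evaluate at each i in [0,4]:
  i=0: ✗ (fails at j=0)
  i=1: ✗ (fails at j=2)
  i=2: ✗ (fails at j=2)
  i=3: ✗ (fails at j=3)
  i=4: ✓ (all of [4,6])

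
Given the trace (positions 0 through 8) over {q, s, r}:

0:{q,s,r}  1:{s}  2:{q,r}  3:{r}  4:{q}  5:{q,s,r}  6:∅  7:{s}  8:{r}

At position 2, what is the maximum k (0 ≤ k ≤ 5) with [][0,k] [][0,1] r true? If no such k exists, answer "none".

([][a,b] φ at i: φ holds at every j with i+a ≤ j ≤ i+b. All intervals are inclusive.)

0

[][0,1] r must hold from j=2 onward; find where it first fails.
  j=2: holds
  j=3: fails
Holds on [2,2], so largest k = 0.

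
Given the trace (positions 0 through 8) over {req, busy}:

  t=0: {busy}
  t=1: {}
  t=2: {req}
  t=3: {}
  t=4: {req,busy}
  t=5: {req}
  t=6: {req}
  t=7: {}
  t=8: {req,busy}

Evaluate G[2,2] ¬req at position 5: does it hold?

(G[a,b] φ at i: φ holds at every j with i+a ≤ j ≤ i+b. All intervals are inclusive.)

Check ¬req at every j in [7,7]:
  j=7: true
All positions satisfy it → formula holds.

Holds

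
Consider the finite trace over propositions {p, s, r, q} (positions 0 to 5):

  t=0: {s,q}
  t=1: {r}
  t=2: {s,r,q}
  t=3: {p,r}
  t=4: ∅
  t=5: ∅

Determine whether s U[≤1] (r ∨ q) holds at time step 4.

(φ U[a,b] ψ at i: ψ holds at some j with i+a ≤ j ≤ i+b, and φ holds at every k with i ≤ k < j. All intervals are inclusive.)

No

Need some j in [4,5] with (r ∨ q), and s at every k in [4,j-1].
  j=4: (r ∨ q) false.
  j=5: (r ∨ q) false.
No j in the window works → until fails.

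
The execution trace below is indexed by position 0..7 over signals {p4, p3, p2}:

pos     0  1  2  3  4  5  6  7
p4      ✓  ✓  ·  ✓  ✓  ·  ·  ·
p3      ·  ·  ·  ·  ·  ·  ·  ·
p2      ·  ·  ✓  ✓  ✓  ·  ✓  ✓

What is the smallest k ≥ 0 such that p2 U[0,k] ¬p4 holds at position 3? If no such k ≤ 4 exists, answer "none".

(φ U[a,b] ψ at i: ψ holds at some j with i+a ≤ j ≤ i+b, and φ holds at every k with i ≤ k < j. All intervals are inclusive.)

2

Need earliest j ≥ 3 with ¬p4, and p2 at every k in [3,j-1].
  j=3: rhs fails.
  j=4: rhs fails.
  j=5: rhs holds; lhs holds on [3,4]. k = 2.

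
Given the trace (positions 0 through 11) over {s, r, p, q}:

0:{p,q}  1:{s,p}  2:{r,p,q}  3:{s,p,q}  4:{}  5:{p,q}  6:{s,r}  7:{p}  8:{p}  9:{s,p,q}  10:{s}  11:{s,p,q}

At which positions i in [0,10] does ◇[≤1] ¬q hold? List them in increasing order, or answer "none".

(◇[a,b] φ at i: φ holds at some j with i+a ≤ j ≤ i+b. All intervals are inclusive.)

Evaluate at each i in [0,10]:
  i=0: ✓ (witness j=1)
  i=1: ✓ (witness j=1)
  i=2: ✗ (none in [2,3])
  i=3: ✓ (witness j=4)
  i=4: ✓ (witness j=4)
  i=5: ✓ (witness j=6)
  i=6: ✓ (witness j=6)
  i=7: ✓ (witness j=7)
  i=8: ✓ (witness j=8)
  i=9: ✓ (witness j=10)
  i=10: ✓ (witness j=10)

0, 1, 3, 4, 5, 6, 7, 8, 9, 10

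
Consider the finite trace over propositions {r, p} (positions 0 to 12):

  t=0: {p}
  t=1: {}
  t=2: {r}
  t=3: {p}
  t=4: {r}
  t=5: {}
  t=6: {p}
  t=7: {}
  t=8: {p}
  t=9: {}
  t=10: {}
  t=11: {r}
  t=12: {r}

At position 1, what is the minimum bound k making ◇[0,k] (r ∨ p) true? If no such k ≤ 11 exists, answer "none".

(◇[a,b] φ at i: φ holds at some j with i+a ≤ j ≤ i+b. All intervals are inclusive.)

1

Scan j = 1,2,… for (r ∨ p):
  j=1: fails
  j=2: holds
First hit at j=2, so smallest k = 2-1 = 1.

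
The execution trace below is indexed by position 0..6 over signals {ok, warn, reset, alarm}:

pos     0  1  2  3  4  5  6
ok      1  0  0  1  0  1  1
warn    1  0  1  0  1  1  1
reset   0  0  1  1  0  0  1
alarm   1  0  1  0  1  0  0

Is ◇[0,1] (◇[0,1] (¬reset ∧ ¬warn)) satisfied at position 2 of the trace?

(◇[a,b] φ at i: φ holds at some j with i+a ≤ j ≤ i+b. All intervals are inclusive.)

Check ◇[0,1] (¬reset ∧ ¬warn) at each j in [2,3]:
  j=2: fails (none in [2,3])
  j=3: fails (none in [3,4])
No position in the window satisfies it → formula fails.

Does not hold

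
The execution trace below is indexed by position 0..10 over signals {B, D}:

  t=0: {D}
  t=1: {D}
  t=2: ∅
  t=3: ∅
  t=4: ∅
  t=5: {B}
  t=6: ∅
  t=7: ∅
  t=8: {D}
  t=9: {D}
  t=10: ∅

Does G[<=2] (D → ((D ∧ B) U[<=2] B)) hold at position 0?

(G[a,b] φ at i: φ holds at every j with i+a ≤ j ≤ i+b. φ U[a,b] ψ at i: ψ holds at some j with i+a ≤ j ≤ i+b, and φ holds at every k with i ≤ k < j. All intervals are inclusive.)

False

Check (D → ((D ∧ B) U[<=2] B)) at every j in [0,2]:
  j=0: antecedent true; consequent fails → ✗
  j=1: antecedent true; consequent fails → ✗
  j=2: antecedent false → ✓
Fails at j=0 → formula fails.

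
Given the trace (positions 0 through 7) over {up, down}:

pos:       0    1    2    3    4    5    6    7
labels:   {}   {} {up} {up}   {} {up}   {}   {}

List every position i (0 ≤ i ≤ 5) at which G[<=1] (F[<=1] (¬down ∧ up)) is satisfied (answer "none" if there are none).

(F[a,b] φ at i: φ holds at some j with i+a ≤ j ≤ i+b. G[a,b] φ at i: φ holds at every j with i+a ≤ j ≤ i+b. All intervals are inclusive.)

Evaluate at each i in [0,5]:
  i=0: ✗ (fails at j=0)
  i=1: ✓ (all of [1,2])
  i=2: ✓ (all of [2,3])
  i=3: ✓ (all of [3,4])
  i=4: ✓ (all of [4,5])
  i=5: ✗ (fails at j=6)

1, 2, 3, 4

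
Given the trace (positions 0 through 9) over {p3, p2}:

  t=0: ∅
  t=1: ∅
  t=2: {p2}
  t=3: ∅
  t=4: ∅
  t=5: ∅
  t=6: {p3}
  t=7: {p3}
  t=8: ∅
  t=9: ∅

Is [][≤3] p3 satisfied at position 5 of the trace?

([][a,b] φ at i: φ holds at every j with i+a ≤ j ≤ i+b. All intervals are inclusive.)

False

Check p3 at every j in [5,8]:
  j=5: false
  j=6: true
  j=7: true
  j=8: false
Fails at j=5 → formula fails.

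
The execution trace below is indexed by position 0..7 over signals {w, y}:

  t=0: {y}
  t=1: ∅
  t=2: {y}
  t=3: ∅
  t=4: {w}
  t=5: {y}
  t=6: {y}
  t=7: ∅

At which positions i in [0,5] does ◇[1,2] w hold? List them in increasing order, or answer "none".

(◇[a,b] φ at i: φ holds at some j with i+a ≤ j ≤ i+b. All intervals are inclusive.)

Evaluate at each i in [0,5]:
  i=0: ✗ (none in [1,2])
  i=1: ✗ (none in [2,3])
  i=2: ✓ (witness j=4)
  i=3: ✓ (witness j=4)
  i=4: ✗ (none in [5,6])
  i=5: ✗ (none in [6,7])

2, 3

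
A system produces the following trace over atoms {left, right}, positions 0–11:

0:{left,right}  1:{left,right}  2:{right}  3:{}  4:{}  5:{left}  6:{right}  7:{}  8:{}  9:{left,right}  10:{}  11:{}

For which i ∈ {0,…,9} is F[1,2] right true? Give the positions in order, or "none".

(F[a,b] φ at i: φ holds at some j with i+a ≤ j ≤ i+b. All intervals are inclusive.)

Evaluate at each i in [0,9]:
  i=0: ✓ (witness j=1)
  i=1: ✓ (witness j=2)
  i=2: ✗ (none in [3,4])
  i=3: ✗ (none in [4,5])
  i=4: ✓ (witness j=6)
  i=5: ✓ (witness j=6)
  i=6: ✗ (none in [7,8])
  i=7: ✓ (witness j=9)
  i=8: ✓ (witness j=9)
  i=9: ✗ (none in [10,11])

0, 1, 4, 5, 7, 8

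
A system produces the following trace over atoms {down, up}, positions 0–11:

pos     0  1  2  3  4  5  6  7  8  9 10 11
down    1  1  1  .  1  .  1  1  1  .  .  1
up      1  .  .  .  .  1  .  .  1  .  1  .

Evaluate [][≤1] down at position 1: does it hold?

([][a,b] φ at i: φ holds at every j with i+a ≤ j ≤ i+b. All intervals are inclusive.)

Yes

Check down at every j in [1,2]:
  j=1: true
  j=2: true
All positions satisfy it → formula holds.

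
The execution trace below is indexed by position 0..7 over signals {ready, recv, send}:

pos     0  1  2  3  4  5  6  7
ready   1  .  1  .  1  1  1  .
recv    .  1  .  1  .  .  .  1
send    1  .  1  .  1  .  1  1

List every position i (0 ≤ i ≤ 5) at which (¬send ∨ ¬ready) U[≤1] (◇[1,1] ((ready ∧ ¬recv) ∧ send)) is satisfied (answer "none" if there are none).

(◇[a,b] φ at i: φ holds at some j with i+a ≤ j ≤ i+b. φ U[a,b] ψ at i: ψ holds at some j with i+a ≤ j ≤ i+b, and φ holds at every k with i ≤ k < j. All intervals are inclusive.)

1, 3, 5

Evaluate at each i in [0,5]:
  i=0: ✗ (lhs fails at k=0 before rhs at j=1)
  i=1: ✓ (rhs at j=1)
  i=2: ✗ (lhs fails at k=2 before rhs at j=3)
  i=3: ✓ (rhs at j=3)
  i=4: ✗ (lhs fails at k=4 before rhs at j=5)
  i=5: ✓ (rhs at j=5)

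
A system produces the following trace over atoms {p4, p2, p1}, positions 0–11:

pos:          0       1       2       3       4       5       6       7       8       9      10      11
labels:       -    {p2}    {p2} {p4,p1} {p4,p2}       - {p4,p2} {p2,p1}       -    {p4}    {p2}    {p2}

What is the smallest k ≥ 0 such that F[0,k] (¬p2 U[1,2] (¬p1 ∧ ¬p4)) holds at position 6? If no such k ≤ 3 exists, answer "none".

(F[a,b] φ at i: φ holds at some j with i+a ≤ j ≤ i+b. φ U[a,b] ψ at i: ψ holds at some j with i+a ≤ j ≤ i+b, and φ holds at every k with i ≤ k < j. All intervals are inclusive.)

Scan j = 6,7,… for (¬p2 U[1,2] (¬p1 ∧ ¬p4)):
  j=6: fails
  j=7: fails
  j=8: holds
First hit at j=8, so smallest k = 8-6 = 2.

2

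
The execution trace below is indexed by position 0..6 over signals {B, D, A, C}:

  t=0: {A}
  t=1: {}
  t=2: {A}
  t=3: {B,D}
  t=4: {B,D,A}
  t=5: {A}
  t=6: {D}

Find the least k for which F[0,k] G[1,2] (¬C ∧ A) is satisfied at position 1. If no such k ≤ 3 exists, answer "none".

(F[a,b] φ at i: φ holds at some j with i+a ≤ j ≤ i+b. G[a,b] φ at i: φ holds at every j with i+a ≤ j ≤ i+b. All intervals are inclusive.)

Scan j = 1,2,… for G[1,2] (¬C ∧ A):
  j=1: fails
  j=2: fails
  j=3: holds
First hit at j=3, so smallest k = 3-1 = 2.

2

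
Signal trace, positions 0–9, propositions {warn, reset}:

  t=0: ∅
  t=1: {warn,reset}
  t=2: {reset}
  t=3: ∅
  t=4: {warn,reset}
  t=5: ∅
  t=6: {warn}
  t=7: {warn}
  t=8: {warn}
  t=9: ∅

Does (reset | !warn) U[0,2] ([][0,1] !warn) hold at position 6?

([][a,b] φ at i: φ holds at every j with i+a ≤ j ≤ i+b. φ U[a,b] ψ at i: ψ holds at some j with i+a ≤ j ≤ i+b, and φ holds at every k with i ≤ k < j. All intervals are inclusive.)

Need some j in [6,8] with [][0,1] !warn, and (reset | !warn) at every k in [6,j-1].
  j=6: [][0,1] !warn — fails at 6.
  j=7: [][0,1] !warn — fails at 7.
  j=8: [][0,1] !warn — fails at 8.
No j in the window works → until fails.

Does not hold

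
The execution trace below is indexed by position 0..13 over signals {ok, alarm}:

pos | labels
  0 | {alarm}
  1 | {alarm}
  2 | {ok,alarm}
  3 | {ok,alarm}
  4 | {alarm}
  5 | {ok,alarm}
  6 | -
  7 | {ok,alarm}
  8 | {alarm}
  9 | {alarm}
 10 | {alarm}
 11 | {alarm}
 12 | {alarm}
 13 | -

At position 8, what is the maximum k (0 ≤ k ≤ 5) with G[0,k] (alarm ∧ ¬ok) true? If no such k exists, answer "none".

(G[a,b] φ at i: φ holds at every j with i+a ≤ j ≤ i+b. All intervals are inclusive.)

(alarm ∧ ¬ok) must hold from j=8 onward; find where it first fails.
  j=8: holds
  j=9: holds
  j=10: holds
  j=11: holds
  j=12: holds
  j=13: fails
Holds on [8,12], so largest k = 4.

4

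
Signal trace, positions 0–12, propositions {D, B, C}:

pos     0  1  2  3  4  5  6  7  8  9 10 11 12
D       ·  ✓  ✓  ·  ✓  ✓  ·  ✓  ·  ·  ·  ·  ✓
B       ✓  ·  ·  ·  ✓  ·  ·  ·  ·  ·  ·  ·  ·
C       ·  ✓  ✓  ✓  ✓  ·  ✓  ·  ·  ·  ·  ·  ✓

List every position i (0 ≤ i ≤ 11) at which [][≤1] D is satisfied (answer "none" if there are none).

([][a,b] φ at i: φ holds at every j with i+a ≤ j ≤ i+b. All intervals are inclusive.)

1, 4

Evaluate at each i in [0,11]:
  i=0: ✗ (fails at j=0)
  i=1: ✓ (all of [1,2])
  i=2: ✗ (fails at j=3)
  i=3: ✗ (fails at j=3)
  i=4: ✓ (all of [4,5])
  i=5: ✗ (fails at j=6)
  i=6: ✗ (fails at j=6)
  i=7: ✗ (fails at j=8)
  i=8: ✗ (fails at j=8)
  i=9: ✗ (fails at j=9)
  i=10: ✗ (fails at j=10)
  i=11: ✗ (fails at j=11)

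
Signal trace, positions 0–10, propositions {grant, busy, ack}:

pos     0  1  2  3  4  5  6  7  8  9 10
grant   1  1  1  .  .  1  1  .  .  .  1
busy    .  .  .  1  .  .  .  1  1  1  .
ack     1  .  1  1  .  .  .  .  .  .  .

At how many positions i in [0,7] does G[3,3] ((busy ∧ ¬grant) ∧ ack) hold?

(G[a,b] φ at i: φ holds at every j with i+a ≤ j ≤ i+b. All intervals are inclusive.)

Evaluate at each i in [0,7]:
  i=0: ✓ (all of [3,3])
  i=1: ✗ (fails at j=4)
  i=2: ✗ (fails at j=5)
  i=3: ✗ (fails at j=6)
  i=4: ✗ (fails at j=7)
  i=5: ✗ (fails at j=8)
  i=6: ✗ (fails at j=9)
  i=7: ✗ (fails at j=10)
Positions where it holds: {0} → 1.

1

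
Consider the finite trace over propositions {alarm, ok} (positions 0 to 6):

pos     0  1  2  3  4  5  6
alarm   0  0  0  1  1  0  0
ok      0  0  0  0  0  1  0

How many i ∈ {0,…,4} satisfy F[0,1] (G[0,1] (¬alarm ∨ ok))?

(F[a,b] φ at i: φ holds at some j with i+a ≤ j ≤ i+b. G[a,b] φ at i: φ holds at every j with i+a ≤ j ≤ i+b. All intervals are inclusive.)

3

Evaluate at each i in [0,4]:
  i=0: ✓ (witness j=0)
  i=1: ✓ (witness j=1)
  i=2: ✗ (none in [2,3])
  i=3: ✗ (none in [3,4])
  i=4: ✓ (witness j=5)
Positions where it holds: {0, 1, 4} → 3.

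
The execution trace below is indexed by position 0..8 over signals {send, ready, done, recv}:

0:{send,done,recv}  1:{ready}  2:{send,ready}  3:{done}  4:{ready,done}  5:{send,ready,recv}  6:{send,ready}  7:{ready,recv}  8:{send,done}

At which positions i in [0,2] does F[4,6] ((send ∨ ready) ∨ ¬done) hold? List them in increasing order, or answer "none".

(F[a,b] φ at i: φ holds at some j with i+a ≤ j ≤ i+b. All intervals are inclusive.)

Evaluate at each i in [0,2]:
  i=0: ✓ (witness j=4)
  i=1: ✓ (witness j=5)
  i=2: ✓ (witness j=6)

0, 1, 2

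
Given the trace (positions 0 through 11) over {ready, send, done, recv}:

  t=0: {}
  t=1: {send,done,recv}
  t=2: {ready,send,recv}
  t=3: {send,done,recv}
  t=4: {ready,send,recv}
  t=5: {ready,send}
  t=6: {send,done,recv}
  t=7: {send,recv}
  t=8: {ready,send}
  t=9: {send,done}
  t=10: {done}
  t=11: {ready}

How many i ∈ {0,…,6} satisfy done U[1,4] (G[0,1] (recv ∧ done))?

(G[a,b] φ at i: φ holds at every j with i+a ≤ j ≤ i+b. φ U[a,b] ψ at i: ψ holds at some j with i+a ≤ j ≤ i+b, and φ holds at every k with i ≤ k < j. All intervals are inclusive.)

0

Evaluate at each i in [0,6]:
  i=0: ✗ (no rhs in [1,4])
  i=1: ✗ (no rhs in [2,5])
  i=2: ✗ (no rhs in [3,6])
  i=3: ✗ (no rhs in [4,7])
  i=4: ✗ (no rhs in [5,8])
  i=5: ✗ (no rhs in [6,9])
  i=6: ✗ (no rhs in [7,10])
Positions where it holds: {} → 0.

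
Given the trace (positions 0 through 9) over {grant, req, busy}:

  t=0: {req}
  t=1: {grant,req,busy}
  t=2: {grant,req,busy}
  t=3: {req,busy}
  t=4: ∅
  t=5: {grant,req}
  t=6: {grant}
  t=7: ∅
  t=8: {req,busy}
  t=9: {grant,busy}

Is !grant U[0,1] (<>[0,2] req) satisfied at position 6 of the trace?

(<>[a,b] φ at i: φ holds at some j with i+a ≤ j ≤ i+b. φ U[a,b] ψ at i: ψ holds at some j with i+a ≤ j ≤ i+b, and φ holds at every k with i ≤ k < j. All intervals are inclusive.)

Yes

Need some j in [6,7] with <>[0,2] req, and !grant at every k in [6,j-1].
  j=6: <>[0,2] req holds; no prefix to check → satisfied.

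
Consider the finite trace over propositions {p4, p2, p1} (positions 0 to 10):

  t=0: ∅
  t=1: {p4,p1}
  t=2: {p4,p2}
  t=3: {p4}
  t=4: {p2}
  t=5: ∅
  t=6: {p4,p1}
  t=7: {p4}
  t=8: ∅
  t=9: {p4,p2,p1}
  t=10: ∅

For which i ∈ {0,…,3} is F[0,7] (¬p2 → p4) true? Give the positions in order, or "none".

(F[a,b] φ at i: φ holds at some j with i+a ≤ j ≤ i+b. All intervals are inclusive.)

Evaluate at each i in [0,3]:
  i=0: ✓ (witness j=1)
  i=1: ✓ (witness j=1)
  i=2: ✓ (witness j=2)
  i=3: ✓ (witness j=3)

0, 1, 2, 3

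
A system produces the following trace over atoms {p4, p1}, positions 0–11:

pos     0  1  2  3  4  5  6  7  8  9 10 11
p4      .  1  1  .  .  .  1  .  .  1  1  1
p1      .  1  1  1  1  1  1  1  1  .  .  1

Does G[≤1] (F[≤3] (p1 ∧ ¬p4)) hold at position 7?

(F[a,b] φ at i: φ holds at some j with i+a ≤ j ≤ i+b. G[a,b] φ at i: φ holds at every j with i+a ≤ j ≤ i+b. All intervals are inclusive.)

Check F[≤3] (p1 ∧ ¬p4) at every j in [7,8]:
  j=7: holds (witness at 7)
  j=8: holds (witness at 8)
All positions satisfy it → formula holds.

True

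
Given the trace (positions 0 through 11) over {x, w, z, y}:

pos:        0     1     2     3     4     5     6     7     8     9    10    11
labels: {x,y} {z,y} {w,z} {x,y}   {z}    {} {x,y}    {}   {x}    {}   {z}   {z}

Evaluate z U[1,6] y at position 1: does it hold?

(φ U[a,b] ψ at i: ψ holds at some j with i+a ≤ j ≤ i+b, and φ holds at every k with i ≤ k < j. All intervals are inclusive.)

Holds

Need some j in [2,7] with y, and z at every k in [1,j-1].
  j=2: y false.
  j=3: y holds; z holds at every k in [1,2] → satisfied.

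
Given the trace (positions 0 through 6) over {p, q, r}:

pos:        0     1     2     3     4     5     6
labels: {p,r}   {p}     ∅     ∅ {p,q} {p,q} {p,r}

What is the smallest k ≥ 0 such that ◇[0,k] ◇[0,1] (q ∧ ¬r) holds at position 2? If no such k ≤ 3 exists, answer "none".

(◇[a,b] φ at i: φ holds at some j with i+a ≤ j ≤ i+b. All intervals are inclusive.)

Scan j = 2,3,… for ◇[0,1] (q ∧ ¬r):
  j=2: fails
  j=3: holds
First hit at j=3, so smallest k = 3-2 = 1.

1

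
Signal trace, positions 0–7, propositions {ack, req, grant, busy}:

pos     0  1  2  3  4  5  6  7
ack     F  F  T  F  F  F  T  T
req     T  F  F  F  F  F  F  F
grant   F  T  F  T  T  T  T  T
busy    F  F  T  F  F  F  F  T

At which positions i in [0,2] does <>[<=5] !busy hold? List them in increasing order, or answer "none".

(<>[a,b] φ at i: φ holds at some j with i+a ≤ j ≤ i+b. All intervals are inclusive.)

0, 1, 2

Evaluate at each i in [0,2]:
  i=0: ✓ (witness j=0)
  i=1: ✓ (witness j=1)
  i=2: ✓ (witness j=3)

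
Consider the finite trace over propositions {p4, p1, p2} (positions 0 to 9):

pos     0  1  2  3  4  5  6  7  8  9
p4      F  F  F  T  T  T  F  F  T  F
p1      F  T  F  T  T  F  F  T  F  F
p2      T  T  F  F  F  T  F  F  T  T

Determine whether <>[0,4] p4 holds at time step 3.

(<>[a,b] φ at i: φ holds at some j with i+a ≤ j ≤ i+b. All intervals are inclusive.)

Holds

Check p4 at each j in [3,7]:
  j=3: true
  j=4: true
  j=5: true
  j=6: false
  j=7: false
Found at j=3 → formula holds.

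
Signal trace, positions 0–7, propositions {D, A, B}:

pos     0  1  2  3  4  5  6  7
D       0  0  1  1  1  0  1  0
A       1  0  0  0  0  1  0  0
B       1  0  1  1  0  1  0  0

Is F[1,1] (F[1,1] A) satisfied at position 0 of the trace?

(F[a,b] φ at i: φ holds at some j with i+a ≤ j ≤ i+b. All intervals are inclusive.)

No

Check F[1,1] A at each j in [1,1]:
  j=1: fails (none in [2,2])
No position in the window satisfies it → formula fails.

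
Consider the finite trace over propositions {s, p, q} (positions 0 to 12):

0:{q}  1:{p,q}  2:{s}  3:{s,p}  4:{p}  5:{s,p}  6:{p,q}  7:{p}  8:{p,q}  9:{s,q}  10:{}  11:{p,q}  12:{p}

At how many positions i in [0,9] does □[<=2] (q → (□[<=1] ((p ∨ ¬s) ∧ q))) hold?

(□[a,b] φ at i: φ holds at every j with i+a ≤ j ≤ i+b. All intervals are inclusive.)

2

Evaluate at each i in [0,9]:
  i=0: ✗ (fails at j=1)
  i=1: ✗ (fails at j=1)
  i=2: ✓ (all of [2,4])
  i=3: ✓ (all of [3,5])
  i=4: ✗ (fails at j=6)
  i=5: ✗ (fails at j=6)
  i=6: ✗ (fails at j=6)
  i=7: ✗ (fails at j=8)
  i=8: ✗ (fails at j=8)
  i=9: ✗ (fails at j=9)
Positions where it holds: {2, 3} → 2.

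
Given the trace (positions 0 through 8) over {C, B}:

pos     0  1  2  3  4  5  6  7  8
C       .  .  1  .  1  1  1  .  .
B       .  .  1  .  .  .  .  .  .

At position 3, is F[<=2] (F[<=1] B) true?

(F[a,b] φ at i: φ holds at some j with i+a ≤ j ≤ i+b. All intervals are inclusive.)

False

Check F[<=1] B at each j in [3,5]:
  j=3: fails (none in [3,4])
  j=4: fails (none in [4,5])
  j=5: fails (none in [5,6])
No position in the window satisfies it → formula fails.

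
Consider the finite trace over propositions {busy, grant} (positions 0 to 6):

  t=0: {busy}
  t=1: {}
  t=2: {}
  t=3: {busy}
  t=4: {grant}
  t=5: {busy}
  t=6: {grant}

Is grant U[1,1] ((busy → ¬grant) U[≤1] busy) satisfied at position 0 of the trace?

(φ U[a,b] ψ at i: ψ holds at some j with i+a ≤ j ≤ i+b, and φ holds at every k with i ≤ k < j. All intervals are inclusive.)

Need some j in [1,1] with ((busy → ¬grant) U[≤1] busy), and grant at every k in [0,j-1].
  j=1: ((busy → ¬grant) U[≤1] busy) — fails.
No j in the window works → until fails.

No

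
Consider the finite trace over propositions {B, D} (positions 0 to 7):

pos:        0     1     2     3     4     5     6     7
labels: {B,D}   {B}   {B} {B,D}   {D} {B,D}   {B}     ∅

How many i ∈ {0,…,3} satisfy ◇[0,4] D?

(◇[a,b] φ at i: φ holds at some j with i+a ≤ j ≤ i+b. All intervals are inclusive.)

Evaluate at each i in [0,3]:
  i=0: ✓ (witness j=0)
  i=1: ✓ (witness j=3)
  i=2: ✓ (witness j=3)
  i=3: ✓ (witness j=3)
Positions where it holds: {0, 1, 2, 3} → 4.

4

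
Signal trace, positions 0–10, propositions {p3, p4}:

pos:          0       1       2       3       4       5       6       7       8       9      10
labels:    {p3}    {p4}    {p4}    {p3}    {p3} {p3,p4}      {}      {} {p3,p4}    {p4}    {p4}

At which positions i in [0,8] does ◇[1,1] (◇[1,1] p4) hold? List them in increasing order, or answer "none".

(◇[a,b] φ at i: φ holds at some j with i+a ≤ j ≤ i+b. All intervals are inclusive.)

Evaluate at each i in [0,8]:
  i=0: ✓ (witness j=1)
  i=1: ✗ (none in [2,2])
  i=2: ✗ (none in [3,3])
  i=3: ✓ (witness j=4)
  i=4: ✗ (none in [5,5])
  i=5: ✗ (none in [6,6])
  i=6: ✓ (witness j=7)
  i=7: ✓ (witness j=8)
  i=8: ✓ (witness j=9)

0, 3, 6, 7, 8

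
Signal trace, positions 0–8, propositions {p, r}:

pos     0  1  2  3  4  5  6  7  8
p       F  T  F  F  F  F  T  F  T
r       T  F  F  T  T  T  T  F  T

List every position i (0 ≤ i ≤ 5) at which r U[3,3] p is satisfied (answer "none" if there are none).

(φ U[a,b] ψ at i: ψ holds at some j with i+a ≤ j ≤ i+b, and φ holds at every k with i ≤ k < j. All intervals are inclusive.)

3

Evaluate at each i in [0,5]:
  i=0: ✗ (no rhs in [3,3])
  i=1: ✗ (no rhs in [4,4])
  i=2: ✗ (no rhs in [5,5])
  i=3: ✓ (rhs at j=6; lhs holds on [3,5])
  i=4: ✗ (no rhs in [7,7])
  i=5: ✗ (lhs fails at k=7 before rhs at j=8)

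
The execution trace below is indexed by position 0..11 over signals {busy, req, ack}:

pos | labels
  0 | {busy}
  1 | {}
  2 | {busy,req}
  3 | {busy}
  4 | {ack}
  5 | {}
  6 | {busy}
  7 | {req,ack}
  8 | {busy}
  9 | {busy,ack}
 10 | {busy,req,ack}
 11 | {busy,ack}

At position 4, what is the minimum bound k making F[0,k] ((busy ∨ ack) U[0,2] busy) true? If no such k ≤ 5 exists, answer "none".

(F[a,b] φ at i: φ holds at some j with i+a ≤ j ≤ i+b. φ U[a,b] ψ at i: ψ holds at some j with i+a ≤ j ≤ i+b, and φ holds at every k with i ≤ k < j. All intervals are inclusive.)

Scan j = 4,5,… for ((busy ∨ ack) U[0,2] busy):
  j=4: fails
  j=5: fails
  j=6: holds
First hit at j=6, so smallest k = 6-4 = 2.

2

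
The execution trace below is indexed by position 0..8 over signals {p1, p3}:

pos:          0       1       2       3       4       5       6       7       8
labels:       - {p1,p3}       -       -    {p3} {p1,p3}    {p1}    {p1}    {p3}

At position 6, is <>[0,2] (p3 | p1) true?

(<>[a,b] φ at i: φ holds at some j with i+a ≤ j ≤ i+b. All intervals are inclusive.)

Check (p3 | p1) at each j in [6,8]:
  j=6: true
  j=7: true
  j=8: true
Found at j=6 → formula holds.

Holds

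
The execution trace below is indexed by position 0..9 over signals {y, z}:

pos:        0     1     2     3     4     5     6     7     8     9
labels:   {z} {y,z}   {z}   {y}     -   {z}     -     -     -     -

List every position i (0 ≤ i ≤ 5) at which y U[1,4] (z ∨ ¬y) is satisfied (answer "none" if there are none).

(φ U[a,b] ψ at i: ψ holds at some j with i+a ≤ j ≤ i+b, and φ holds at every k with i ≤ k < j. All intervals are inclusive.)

Evaluate at each i in [0,5]:
  i=0: ✗ (lhs fails at k=0 before rhs at j=1)
  i=1: ✓ (rhs at j=2; lhs holds on [1,1])
  i=2: ✗ (lhs fails at k=2 before rhs at j=4)
  i=3: ✓ (rhs at j=4; lhs holds on [3,3])
  i=4: ✗ (lhs fails at k=4 before rhs at j=5)
  i=5: ✗ (lhs fails at k=5 before rhs at j=6)

1, 3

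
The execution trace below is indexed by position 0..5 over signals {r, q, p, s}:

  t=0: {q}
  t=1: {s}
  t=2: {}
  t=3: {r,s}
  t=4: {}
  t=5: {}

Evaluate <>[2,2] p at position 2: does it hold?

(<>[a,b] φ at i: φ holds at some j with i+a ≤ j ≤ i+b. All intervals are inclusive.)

No

Check p at each j in [4,4]:
  j=4: false
No position in the window satisfies it → formula fails.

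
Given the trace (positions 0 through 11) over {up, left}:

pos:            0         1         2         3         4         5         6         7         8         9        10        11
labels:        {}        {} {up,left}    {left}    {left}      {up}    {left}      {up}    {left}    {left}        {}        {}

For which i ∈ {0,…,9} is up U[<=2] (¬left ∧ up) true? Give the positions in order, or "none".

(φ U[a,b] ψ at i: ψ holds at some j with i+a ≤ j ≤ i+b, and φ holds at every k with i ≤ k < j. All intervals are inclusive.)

5, 7

Evaluate at each i in [0,9]:
  i=0: ✗ (no rhs in [0,2])
  i=1: ✗ (no rhs in [1,3])
  i=2: ✗ (no rhs in [2,4])
  i=3: ✗ (lhs fails at k=3 before rhs at j=5)
  i=4: ✗ (lhs fails at k=4 before rhs at j=5)
  i=5: ✓ (rhs at j=5)
  i=6: ✗ (lhs fails at k=6 before rhs at j=7)
  i=7: ✓ (rhs at j=7)
  i=8: ✗ (no rhs in [8,10])
  i=9: ✗ (no rhs in [9,11])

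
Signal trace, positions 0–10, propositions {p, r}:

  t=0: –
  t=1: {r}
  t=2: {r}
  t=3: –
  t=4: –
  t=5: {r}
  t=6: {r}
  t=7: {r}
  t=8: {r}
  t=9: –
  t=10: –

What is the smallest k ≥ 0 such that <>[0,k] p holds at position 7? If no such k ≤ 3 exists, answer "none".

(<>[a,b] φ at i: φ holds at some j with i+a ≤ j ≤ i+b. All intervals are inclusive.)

Scan j = 7,8,… for p:
  j=7: fails
  j=8: fails
  j=9: fails
  j=10: fails
No j in [7,10] satisfies it → none.

none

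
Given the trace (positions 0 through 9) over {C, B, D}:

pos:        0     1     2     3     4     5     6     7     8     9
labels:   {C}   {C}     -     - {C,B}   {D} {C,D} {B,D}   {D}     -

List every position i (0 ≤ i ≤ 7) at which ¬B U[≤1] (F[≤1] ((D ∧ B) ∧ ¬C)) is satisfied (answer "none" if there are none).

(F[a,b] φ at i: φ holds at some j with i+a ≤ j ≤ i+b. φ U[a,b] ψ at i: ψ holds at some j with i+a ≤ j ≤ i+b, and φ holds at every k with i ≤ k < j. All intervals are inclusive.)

Evaluate at each i in [0,7]:
  i=0: ✗ (no rhs in [0,1])
  i=1: ✗ (no rhs in [1,2])
  i=2: ✗ (no rhs in [2,3])
  i=3: ✗ (no rhs in [3,4])
  i=4: ✗ (no rhs in [4,5])
  i=5: ✓ (rhs at j=6; lhs holds on [5,5])
  i=6: ✓ (rhs at j=6)
  i=7: ✓ (rhs at j=7)

5, 6, 7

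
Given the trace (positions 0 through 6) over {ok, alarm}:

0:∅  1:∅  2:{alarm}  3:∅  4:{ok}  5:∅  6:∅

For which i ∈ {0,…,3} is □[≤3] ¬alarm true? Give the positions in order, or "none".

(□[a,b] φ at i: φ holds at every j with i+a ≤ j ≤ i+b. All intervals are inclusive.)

Evaluate at each i in [0,3]:
  i=0: ✗ (fails at j=2)
  i=1: ✗ (fails at j=2)
  i=2: ✗ (fails at j=2)
  i=3: ✓ (all of [3,6])

3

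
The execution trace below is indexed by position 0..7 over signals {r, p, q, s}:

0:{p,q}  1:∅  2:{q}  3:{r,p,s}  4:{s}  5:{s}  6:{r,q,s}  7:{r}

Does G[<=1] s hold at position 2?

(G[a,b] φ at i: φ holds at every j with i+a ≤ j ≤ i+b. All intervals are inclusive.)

No

Check s at every j in [2,3]:
  j=2: false
  j=3: true
Fails at j=2 → formula fails.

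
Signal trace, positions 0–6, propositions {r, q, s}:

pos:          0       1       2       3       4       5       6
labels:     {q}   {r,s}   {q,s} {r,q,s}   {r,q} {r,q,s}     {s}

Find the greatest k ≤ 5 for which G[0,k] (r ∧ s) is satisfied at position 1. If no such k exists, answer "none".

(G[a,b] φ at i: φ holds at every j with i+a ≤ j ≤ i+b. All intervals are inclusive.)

(r ∧ s) must hold from j=1 onward; find where it first fails.
  j=1: holds
  j=2: fails
Holds on [1,1], so largest k = 0.

0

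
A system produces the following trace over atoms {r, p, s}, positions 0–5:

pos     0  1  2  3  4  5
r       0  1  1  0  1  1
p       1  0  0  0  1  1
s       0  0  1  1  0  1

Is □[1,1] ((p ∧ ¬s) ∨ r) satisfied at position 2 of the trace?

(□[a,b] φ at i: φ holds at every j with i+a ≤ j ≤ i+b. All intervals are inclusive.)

Does not hold

Check ((p ∧ ¬s) ∨ r) at every j in [3,3]:
  j=3: false
Fails at j=3 → formula fails.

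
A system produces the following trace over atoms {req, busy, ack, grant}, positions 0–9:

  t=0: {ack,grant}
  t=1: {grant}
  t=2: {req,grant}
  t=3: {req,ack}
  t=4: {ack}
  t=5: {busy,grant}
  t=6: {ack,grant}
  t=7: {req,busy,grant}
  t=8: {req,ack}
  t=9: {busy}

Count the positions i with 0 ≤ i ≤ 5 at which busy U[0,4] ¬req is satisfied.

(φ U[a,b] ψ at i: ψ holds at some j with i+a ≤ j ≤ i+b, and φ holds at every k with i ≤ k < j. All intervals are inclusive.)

4

Evaluate at each i in [0,5]:
  i=0: ✓ (rhs at j=0)
  i=1: ✓ (rhs at j=1)
  i=2: ✗ (lhs fails at k=2 before rhs at j=4)
  i=3: ✗ (lhs fails at k=3 before rhs at j=4)
  i=4: ✓ (rhs at j=4)
  i=5: ✓ (rhs at j=5)
Positions where it holds: {0, 1, 4, 5} → 4.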